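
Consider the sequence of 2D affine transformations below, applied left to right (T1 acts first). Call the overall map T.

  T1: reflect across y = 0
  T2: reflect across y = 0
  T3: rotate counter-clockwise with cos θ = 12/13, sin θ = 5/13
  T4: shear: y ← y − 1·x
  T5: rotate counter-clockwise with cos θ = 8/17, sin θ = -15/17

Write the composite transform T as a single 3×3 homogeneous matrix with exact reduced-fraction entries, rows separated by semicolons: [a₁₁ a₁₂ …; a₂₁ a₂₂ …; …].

T = [-9/221 215/221 0; -236/221 211/221 0; 0 0 1]

T1 = [1 0 0; 0 -1 0; 0 0 1]
T2·T1 = [1 0 0; 0 1 0; 0 0 1]
T3·…·T1 = [12/13 -5/13 0; 5/13 12/13 0; 0 0 1]
T4·…·T1 = [12/13 -5/13 0; -7/13 17/13 0; 0 0 1]
T5·…·T1 = [-9/221 215/221 0; -236/221 211/221 0; 0 0 1]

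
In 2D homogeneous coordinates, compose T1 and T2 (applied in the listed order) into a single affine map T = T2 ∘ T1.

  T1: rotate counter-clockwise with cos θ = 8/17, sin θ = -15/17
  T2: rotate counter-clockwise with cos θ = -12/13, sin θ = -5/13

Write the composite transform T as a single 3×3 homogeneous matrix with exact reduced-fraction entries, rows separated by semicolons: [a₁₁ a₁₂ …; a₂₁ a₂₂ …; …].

T1 = [8/17 15/17 0; -15/17 8/17 0; 0 0 1]
T2·T1 = [-171/221 -140/221 0; 140/221 -171/221 0; 0 0 1]

T = [-171/221 -140/221 0; 140/221 -171/221 0; 0 0 1]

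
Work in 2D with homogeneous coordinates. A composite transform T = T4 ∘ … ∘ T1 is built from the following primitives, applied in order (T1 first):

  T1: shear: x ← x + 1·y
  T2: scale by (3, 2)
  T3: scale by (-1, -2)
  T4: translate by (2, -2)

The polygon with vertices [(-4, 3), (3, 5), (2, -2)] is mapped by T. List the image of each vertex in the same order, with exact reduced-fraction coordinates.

image vertices: (5, -14), (-22, -22), (2, 6)

T1 shear: x ← x + 1·y: (-4, 3) → (-1, 3); (3, 5) → (8, 5); (2, -2) → (0, -2)
T2 scale by (3, 2): (-1, 3) → (-3, 6); (8, 5) → (24, 10); (0, -2) → (0, -4)
T3 scale by (-1, -2): (-3, 6) → (3, -12); (24, 10) → (-24, -20); (0, -4) → (0, 8)
T4 translate by (2, -2): (3, -12) → (5, -14); (-24, -20) → (-22, -22); (0, 8) → (2, 6)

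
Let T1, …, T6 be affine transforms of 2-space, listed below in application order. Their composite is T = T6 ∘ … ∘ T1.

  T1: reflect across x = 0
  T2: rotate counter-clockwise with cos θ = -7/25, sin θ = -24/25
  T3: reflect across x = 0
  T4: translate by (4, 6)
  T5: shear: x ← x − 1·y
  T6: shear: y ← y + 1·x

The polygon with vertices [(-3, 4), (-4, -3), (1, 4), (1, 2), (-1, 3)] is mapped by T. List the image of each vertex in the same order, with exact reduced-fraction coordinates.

image vertices: (-1, 1), (5, 8), (-149/25, -3/25), (-23/5, 9/5), (-14/5, 7/5)

T1 reflect across x = 0: (-3, 4) → (3, 4); (-4, -3) → (4, -3); (1, 4) → (-1, 4); (1, 2) → (-1, 2); (-1, 3) → (1, 3)
T2 rotate counter-clockwise with cos θ = -7/25, sin θ = -24/25: (3, 4) → (3, -4); (4, -3) → (-4, -3); (-1, 4) → (103/25, -4/25); (-1, 2) → (11/5, 2/5); (1, 3) → (13/5, -9/5)
T3 reflect across x = 0: (3, -4) → (-3, -4); (-4, -3) → (4, -3); (103/25, -4/25) → (-103/25, -4/25); (11/5, 2/5) → (-11/5, 2/5); (13/5, -9/5) → (-13/5, -9/5)
T4 translate by (4, 6): (-3, -4) → (1, 2); (4, -3) → (8, 3); (-103/25, -4/25) → (-3/25, 146/25); (-11/5, 2/5) → (9/5, 32/5); (-13/5, -9/5) → (7/5, 21/5)
T5 shear: x ← x − 1·y: (1, 2) → (-1, 2); (8, 3) → (5, 3); (-3/25, 146/25) → (-149/25, 146/25); (9/5, 32/5) → (-23/5, 32/5); (7/5, 21/5) → (-14/5, 21/5)
T6 shear: y ← y + 1·x: (-1, 2) → (-1, 1); (5, 3) → (5, 8); (-149/25, 146/25) → (-149/25, -3/25); (-23/5, 32/5) → (-23/5, 9/5); (-14/5, 21/5) → (-14/5, 7/5)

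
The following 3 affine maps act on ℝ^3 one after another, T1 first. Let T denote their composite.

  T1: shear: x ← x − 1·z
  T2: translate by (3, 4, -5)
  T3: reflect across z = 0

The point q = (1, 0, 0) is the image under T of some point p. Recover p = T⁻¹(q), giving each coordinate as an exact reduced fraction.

p = (3, -4, 5)

T1 = [1 0 -1 0; 0 1 0 0; 0 0 1 0; 0 0 0 1]
T2·T1 = [1 0 -1 3; 0 1 0 4; 0 0 1 -5; 0 0 0 1]
T3·…·T1 = [1 0 -1 3; 0 1 0 4; 0 0 -1 5; 0 0 0 1]
det M = -1; M⁻¹ = [1 0 -1 2; 0 1 0 -4; 0 0 -1 5; 0 0 0 1]
M⁻¹ · (1, 0, 0)ᵀ = (3, -4, 5)ᵀ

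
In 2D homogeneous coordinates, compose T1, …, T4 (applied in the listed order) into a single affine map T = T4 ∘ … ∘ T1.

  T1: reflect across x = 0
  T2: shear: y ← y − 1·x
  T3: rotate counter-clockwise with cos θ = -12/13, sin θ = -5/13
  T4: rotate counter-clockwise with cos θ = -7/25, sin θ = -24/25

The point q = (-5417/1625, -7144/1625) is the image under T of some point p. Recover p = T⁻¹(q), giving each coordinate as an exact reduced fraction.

T1 = [-1 0 0; 0 1 0; 0 0 1]
T2·T1 = [-1 0 0; 1 1 0; 0 0 1]
T3·…·T1 = [17/13 5/13 0; -7/13 -12/13 0; 0 0 1]
T4·…·T1 = [-287/325 -323/325 0; -359/325 -36/325 0; 0 0 1]
det M = -1; M⁻¹ = [36/325 -323/325 0; -359/325 287/325 0; 0 0 1]
M⁻¹ · (-5417/1625, -7144/1625)ᵀ = (4, -1/5)ᵀ

p = (4, -1/5)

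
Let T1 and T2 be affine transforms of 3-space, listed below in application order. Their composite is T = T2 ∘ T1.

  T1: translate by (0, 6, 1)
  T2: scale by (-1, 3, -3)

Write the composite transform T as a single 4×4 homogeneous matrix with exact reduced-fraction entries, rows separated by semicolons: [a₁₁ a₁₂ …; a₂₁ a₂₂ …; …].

T1 = [1 0 0 0; 0 1 0 6; 0 0 1 1; 0 0 0 1]
T2·T1 = [-1 0 0 0; 0 3 0 18; 0 0 -3 -3; 0 0 0 1]

T = [-1 0 0 0; 0 3 0 18; 0 0 -3 -3; 0 0 0 1]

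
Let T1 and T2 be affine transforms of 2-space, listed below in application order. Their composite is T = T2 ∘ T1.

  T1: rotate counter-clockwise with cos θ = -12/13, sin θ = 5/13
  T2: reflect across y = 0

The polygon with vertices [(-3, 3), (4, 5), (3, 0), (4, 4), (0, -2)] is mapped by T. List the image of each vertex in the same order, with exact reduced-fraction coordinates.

image vertices: (21/13, 51/13), (-73/13, 40/13), (-36/13, -15/13), (-68/13, 28/13), (10/13, -24/13)

T1 rotate counter-clockwise with cos θ = -12/13, sin θ = 5/13: (-3, 3) → (21/13, -51/13); (4, 5) → (-73/13, -40/13); (3, 0) → (-36/13, 15/13); (4, 4) → (-68/13, -28/13); (0, -2) → (10/13, 24/13)
T2 reflect across y = 0: (21/13, -51/13) → (21/13, 51/13); (-73/13, -40/13) → (-73/13, 40/13); (-36/13, 15/13) → (-36/13, -15/13); (-68/13, -28/13) → (-68/13, 28/13); (10/13, 24/13) → (10/13, -24/13)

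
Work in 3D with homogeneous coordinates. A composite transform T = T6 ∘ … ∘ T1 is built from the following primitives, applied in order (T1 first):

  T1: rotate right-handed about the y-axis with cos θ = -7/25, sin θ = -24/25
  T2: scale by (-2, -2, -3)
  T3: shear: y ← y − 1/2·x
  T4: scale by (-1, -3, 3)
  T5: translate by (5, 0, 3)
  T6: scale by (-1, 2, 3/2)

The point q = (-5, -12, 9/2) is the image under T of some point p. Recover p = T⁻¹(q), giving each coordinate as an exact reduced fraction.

p = (0, -1, 0)

T1 = [-7/25 0 -24/25 0; 0 1 0 0; 24/25 0 -7/25 0; 0 0 0 1]
T2·T1 = [14/25 0 48/25 0; 0 -2 0 0; -72/25 0 21/25 0; 0 0 0 1]
T3·…·T1 = [14/25 0 48/25 0; -7/25 -2 -24/25 0; -72/25 0 21/25 0; 0 0 0 1]
T4·…·T1 = [-14/25 0 -48/25 0; 21/25 6 72/25 0; -216/25 0 63/25 0; 0 0 0 1]
T5·…·T1 = [-14/25 0 -48/25 5; 21/25 6 72/25 0; -216/25 0 63/25 3; 0 0 0 1]
T6·…·T1 = [14/25 0 48/25 -5; 42/25 12 144/25 0; -324/25 0 189/50 9/2; 0 0 0 1]
det M = 324; M⁻¹ = [7/50 0 -16/225 51/50; -1/4 1/12 0 -5/4; 12/25 0 14/675 173/75; 0 0 0 1]
M⁻¹ · (-5, -12, 9/2)ᵀ = (0, -1, 0)ᵀ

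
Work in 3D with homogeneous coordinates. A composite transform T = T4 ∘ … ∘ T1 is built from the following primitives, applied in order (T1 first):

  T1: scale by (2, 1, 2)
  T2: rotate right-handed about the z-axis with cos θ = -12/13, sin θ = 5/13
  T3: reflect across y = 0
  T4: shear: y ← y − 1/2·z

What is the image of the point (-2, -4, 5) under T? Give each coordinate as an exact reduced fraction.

T(p) = (68/13, -93/13, 10)

T1 scale by (2, 1, 2): (-2, -4, 5) → (-4, -4, 10)
T2 rotate right-handed about the z-axis with cos θ = -12/13, sin θ = 5/13: (-4, -4, 10) → (68/13, 28/13, 10)
T3 reflect across y = 0: (68/13, 28/13, 10) → (68/13, -28/13, 10)
T4 shear: y ← y − 1/2·z: (68/13, -28/13, 10) → (68/13, -93/13, 10)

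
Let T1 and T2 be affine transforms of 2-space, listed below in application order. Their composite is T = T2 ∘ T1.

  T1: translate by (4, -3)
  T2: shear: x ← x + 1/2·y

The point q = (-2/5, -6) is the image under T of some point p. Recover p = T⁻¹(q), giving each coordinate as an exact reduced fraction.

T1 = [1 0 4; 0 1 -3; 0 0 1]
T2·T1 = [1 1/2 5/2; 0 1 -3; 0 0 1]
det M = 1; M⁻¹ = [1 -1/2 -4; 0 1 3; 0 0 1]
M⁻¹ · (-2/5, -6)ᵀ = (-7/5, -3)ᵀ

p = (-7/5, -3)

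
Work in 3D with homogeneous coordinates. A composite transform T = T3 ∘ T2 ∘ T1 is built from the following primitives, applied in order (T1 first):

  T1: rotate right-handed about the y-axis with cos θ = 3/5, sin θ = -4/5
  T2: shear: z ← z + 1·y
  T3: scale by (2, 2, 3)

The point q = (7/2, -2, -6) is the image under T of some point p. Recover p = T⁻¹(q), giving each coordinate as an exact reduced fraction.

p = (1/4, -1, -2)

T1 = [3/5 0 -4/5 0; 0 1 0 0; 4/5 0 3/5 0; 0 0 0 1]
T2·T1 = [3/5 0 -4/5 0; 0 1 0 0; 4/5 1 3/5 0; 0 0 0 1]
T3·…·T1 = [6/5 0 -8/5 0; 0 2 0 0; 12/5 3 9/5 0; 0 0 0 1]
det M = 12; M⁻¹ = [3/10 -2/5 4/15 0; 0 1/2 0 0; -2/5 -3/10 1/5 0; 0 0 0 1]
M⁻¹ · (7/2, -2, -6)ᵀ = (1/4, -1, -2)ᵀ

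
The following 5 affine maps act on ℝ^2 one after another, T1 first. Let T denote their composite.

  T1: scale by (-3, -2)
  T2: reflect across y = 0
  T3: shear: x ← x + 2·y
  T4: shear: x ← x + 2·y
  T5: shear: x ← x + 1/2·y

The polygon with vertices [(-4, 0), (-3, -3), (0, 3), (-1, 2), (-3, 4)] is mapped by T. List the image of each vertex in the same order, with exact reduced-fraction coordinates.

image vertices: (12, 0), (-18, -6), (27, 6), (21, 4), (45, 8)

T1 scale by (-3, -2): (-4, 0) → (12, 0); (-3, -3) → (9, 6); (0, 3) → (0, -6); (-1, 2) → (3, -4); (-3, 4) → (9, -8)
T2 reflect across y = 0: (12, 0) → (12, 0); (9, 6) → (9, -6); (0, -6) → (0, 6); (3, -4) → (3, 4); (9, -8) → (9, 8)
T3 shear: x ← x + 2·y: (12, 0) → (12, 0); (9, -6) → (-3, -6); (0, 6) → (12, 6); (3, 4) → (11, 4); (9, 8) → (25, 8)
T4 shear: x ← x + 2·y: (12, 0) → (12, 0); (-3, -6) → (-15, -6); (12, 6) → (24, 6); (11, 4) → (19, 4); (25, 8) → (41, 8)
T5 shear: x ← x + 1/2·y: (12, 0) → (12, 0); (-15, -6) → (-18, -6); (24, 6) → (27, 6); (19, 4) → (21, 4); (41, 8) → (45, 8)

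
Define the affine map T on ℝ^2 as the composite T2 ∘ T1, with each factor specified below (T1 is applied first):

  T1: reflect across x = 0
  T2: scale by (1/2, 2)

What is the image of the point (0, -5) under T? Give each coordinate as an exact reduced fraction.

T1 reflect across x = 0: (0, -5) → (0, -5)
T2 scale by (1/2, 2): (0, -5) → (0, -10)

T(p) = (0, -10)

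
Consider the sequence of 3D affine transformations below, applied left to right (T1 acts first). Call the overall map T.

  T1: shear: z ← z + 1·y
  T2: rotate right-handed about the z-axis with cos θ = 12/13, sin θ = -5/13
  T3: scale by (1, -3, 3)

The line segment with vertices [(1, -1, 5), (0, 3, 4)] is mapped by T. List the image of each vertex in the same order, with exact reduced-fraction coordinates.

T1 shear: z ← z + 1·y: (1, -1, 5) → (1, -1, 4); (0, 3, 4) → (0, 3, 7)
T2 rotate right-handed about the z-axis with cos θ = 12/13, sin θ = -5/13: (1, -1, 4) → (7/13, -17/13, 4); (0, 3, 7) → (15/13, 36/13, 7)
T3 scale by (1, -3, 3): (7/13, -17/13, 4) → (7/13, 51/13, 12); (15/13, 36/13, 7) → (15/13, -108/13, 21)

image vertices: (7/13, 51/13, 12), (15/13, -108/13, 21)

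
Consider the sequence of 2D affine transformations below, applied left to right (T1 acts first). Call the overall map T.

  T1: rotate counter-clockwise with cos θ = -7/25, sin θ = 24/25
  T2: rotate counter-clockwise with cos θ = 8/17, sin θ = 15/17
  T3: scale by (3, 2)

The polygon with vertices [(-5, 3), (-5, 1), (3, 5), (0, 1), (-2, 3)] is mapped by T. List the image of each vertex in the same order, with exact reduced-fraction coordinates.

image vertices: (321/25, -198/25), (5979/425, -1702/425), (-297/25, -214/25), (-261/425, -832/425), (1713/425, -2844/425)

T1 rotate counter-clockwise with cos θ = -7/25, sin θ = 24/25: (-5, 3) → (-37/25, -141/25); (-5, 1) → (11/25, -127/25); (3, 5) → (-141/25, 37/25); (0, 1) → (-24/25, -7/25); (-2, 3) → (-58/25, -69/25)
T2 rotate counter-clockwise with cos θ = 8/17, sin θ = 15/17: (-37/25, -141/25) → (107/25, -99/25); (11/25, -127/25) → (1993/425, -851/425); (-141/25, 37/25) → (-99/25, -107/25); (-24/25, -7/25) → (-87/425, -416/425); (-58/25, -69/25) → (571/425, -1422/425)
T3 scale by (3, 2): (107/25, -99/25) → (321/25, -198/25); (1993/425, -851/425) → (5979/425, -1702/425); (-99/25, -107/25) → (-297/25, -214/25); (-87/425, -416/425) → (-261/425, -832/425); (571/425, -1422/425) → (1713/425, -2844/425)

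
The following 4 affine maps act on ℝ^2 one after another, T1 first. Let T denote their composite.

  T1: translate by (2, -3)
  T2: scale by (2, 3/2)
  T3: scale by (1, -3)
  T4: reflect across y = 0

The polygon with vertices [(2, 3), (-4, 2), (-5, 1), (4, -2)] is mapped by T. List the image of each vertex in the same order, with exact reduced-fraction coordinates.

image vertices: (8, 0), (-4, -9/2), (-6, -9), (12, -45/2)

T1 translate by (2, -3): (2, 3) → (4, 0); (-4, 2) → (-2, -1); (-5, 1) → (-3, -2); (4, -2) → (6, -5)
T2 scale by (2, 3/2): (4, 0) → (8, 0); (-2, -1) → (-4, -3/2); (-3, -2) → (-6, -3); (6, -5) → (12, -15/2)
T3 scale by (1, -3): (8, 0) → (8, 0); (-4, -3/2) → (-4, 9/2); (-6, -3) → (-6, 9); (12, -15/2) → (12, 45/2)
T4 reflect across y = 0: (8, 0) → (8, 0); (-4, 9/2) → (-4, -9/2); (-6, 9) → (-6, -9); (12, 45/2) → (12, -45/2)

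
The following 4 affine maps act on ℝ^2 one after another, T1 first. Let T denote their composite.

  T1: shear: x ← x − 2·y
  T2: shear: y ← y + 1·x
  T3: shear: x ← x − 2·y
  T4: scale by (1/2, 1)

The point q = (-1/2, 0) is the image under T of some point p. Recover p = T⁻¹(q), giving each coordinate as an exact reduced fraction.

T1 = [1 -2 0; 0 1 0; 0 0 1]
T2·T1 = [1 -2 0; 1 -1 0; 0 0 1]
T3·…·T1 = [-1 0 0; 1 -1 0; 0 0 1]
T4·…·T1 = [-1/2 0 0; 1 -1 0; 0 0 1]
det M = 1/2; M⁻¹ = [-2 0 0; -2 -1 0; 0 0 1]
M⁻¹ · (-1/2, 0)ᵀ = (1, 1)ᵀ

p = (1, 1)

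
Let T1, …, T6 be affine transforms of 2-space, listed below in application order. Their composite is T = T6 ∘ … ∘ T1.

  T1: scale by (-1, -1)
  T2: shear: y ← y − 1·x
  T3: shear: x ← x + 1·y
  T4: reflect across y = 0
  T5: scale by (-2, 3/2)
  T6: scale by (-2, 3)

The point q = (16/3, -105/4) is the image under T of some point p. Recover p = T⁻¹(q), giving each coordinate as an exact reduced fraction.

p = (9/2, -4/3)

T1 = [-1 0 0; 0 -1 0; 0 0 1]
T2·T1 = [-1 0 0; 1 -1 0; 0 0 1]
T3·…·T1 = [0 -1 0; 1 -1 0; 0 0 1]
T4·…·T1 = [0 -1 0; -1 1 0; 0 0 1]
T5·…·T1 = [0 2 0; -3/2 3/2 0; 0 0 1]
T6·…·T1 = [0 -4 0; -9/2 9/2 0; 0 0 1]
det M = -18; M⁻¹ = [-1/4 -2/9 0; -1/4 0 0; 0 0 1]
M⁻¹ · (16/3, -105/4)ᵀ = (9/2, -4/3)ᵀ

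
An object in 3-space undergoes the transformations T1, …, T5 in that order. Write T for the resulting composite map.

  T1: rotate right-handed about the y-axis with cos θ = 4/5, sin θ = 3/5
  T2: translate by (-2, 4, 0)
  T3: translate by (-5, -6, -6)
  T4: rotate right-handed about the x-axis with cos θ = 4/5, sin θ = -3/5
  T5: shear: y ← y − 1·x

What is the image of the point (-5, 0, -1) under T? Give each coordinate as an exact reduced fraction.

T(p) = (-58/5, 193/25, -46/25)

T1 rotate right-handed about the y-axis with cos θ = 4/5, sin θ = 3/5: (-5, 0, -1) → (-23/5, 0, 11/5)
T2 translate by (-2, 4, 0): (-23/5, 0, 11/5) → (-33/5, 4, 11/5)
T3 translate by (-5, -6, -6): (-33/5, 4, 11/5) → (-58/5, -2, -19/5)
T4 rotate right-handed about the x-axis with cos θ = 4/5, sin θ = -3/5: (-58/5, -2, -19/5) → (-58/5, -97/25, -46/25)
T5 shear: y ← y − 1·x: (-58/5, -97/25, -46/25) → (-58/5, 193/25, -46/25)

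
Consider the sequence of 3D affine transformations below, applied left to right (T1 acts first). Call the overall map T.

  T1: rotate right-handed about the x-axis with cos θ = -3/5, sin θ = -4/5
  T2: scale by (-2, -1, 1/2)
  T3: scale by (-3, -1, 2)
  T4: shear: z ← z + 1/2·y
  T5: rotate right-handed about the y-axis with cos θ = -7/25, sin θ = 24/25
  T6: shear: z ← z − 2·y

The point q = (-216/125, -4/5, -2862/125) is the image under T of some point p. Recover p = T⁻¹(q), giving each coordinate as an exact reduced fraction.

p = (4, -4, -4)

T1 = [1 0 0 0; 0 -3/5 4/5 0; 0 -4/5 -3/5 0; 0 0 0 1]
T2·T1 = [-2 0 0 0; 0 3/5 -4/5 0; 0 -2/5 -3/10 0; 0 0 0 1]
T3·…·T1 = [6 0 0 0; 0 -3/5 4/5 0; 0 -4/5 -3/5 0; 0 0 0 1]
T4·…·T1 = [6 0 0 0; 0 -3/5 4/5 0; 0 -11/10 -1/5 0; 0 0 0 1]
T5·…·T1 = [-42/25 -132/125 -24/125 0; 0 -3/5 4/5 0; -144/25 77/250 7/125 0; 0 0 0 1]
T6·…·T1 = [-42/25 -132/125 -24/125 0; 0 -3/5 4/5 0; -144/25 377/250 -193/125 0; 0 0 0 1]
det M = 6; M⁻¹ = [-7/150 -8/25 -4/25 0; -96/125 31/125 28/125 0; -72/125 359/250 21/125 0; 0 0 0 1]
M⁻¹ · (-216/125, -4/5, -2862/125)ᵀ = (4, -4, -4)ᵀ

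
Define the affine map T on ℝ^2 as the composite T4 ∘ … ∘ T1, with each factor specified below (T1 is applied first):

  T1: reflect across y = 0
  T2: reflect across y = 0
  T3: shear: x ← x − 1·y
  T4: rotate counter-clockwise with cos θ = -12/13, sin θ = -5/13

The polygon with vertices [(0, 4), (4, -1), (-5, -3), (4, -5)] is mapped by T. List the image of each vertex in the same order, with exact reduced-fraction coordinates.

T1 reflect across y = 0: (0, 4) → (0, -4); (4, -1) → (4, 1); (-5, -3) → (-5, 3); (4, -5) → (4, 5)
T2 reflect across y = 0: (0, -4) → (0, 4); (4, 1) → (4, -1); (-5, 3) → (-5, -3); (4, 5) → (4, -5)
T3 shear: x ← x − 1·y: (0, 4) → (-4, 4); (4, -1) → (5, -1); (-5, -3) → (-2, -3); (4, -5) → (9, -5)
T4 rotate counter-clockwise with cos θ = -12/13, sin θ = -5/13: (-4, 4) → (68/13, -28/13); (5, -1) → (-5, -1); (-2, -3) → (9/13, 46/13); (9, -5) → (-133/13, 15/13)

image vertices: (68/13, -28/13), (-5, -1), (9/13, 46/13), (-133/13, 15/13)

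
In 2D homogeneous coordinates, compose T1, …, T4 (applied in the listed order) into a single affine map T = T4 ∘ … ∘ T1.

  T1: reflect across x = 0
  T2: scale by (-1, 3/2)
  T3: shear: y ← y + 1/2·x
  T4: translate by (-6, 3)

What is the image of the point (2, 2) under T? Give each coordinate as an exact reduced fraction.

T(p) = (-4, 7)

T1 reflect across x = 0: (2, 2) → (-2, 2)
T2 scale by (-1, 3/2): (-2, 2) → (2, 3)
T3 shear: y ← y + 1/2·x: (2, 3) → (2, 4)
T4 translate by (-6, 3): (2, 4) → (-4, 7)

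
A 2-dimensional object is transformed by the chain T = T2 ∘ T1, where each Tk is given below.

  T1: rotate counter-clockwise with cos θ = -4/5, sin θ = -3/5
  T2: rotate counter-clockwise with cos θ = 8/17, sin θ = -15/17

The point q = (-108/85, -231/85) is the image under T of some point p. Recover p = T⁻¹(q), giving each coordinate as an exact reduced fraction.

p = (0, 3)

T1 = [-4/5 3/5 0; -3/5 -4/5 0; 0 0 1]
T2·T1 = [-77/85 -36/85 0; 36/85 -77/85 0; 0 0 1]
det M = 1; M⁻¹ = [-77/85 36/85 0; -36/85 -77/85 0; 0 0 1]
M⁻¹ · (-108/85, -231/85)ᵀ = (0, 3)ᵀ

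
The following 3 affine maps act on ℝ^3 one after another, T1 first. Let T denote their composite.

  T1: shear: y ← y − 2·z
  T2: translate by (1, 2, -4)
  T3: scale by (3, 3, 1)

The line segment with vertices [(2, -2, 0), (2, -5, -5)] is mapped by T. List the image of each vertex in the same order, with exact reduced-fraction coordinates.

image vertices: (9, 0, -4), (9, 21, -9)

T1 shear: y ← y − 2·z: (2, -2, 0) → (2, -2, 0); (2, -5, -5) → (2, 5, -5)
T2 translate by (1, 2, -4): (2, -2, 0) → (3, 0, -4); (2, 5, -5) → (3, 7, -9)
T3 scale by (3, 3, 1): (3, 0, -4) → (9, 0, -4); (3, 7, -9) → (9, 21, -9)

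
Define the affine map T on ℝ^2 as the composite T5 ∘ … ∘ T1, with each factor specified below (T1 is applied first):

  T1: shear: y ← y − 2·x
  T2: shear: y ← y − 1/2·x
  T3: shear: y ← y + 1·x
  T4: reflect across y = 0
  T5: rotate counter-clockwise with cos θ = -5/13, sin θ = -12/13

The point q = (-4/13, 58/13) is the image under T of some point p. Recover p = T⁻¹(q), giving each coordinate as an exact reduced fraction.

p = (-4, -4)

T1 = [1 0 0; -2 1 0; 0 0 1]
T2·T1 = [1 0 0; -5/2 1 0; 0 0 1]
T3·…·T1 = [1 0 0; -3/2 1 0; 0 0 1]
T4·…·T1 = [1 0 0; 3/2 -1 0; 0 0 1]
T5·…·T1 = [1 -12/13 0; -3/2 5/13 0; 0 0 1]
det M = -1; M⁻¹ = [-5/13 -12/13 0; -3/2 -1 0; 0 0 1]
M⁻¹ · (-4/13, 58/13)ᵀ = (-4, -4)ᵀ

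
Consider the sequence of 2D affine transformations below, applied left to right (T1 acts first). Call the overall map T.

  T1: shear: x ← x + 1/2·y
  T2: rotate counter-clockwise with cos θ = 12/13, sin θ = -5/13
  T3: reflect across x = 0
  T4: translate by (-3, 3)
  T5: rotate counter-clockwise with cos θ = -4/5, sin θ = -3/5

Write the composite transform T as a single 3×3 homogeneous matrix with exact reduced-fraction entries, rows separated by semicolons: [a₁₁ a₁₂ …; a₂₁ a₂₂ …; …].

T = [33/65 29/26 21/5; 56/65 -1/13 -3/5; 0 0 1]

T1 = [1 1/2 0; 0 1 0; 0 0 1]
T2·T1 = [12/13 11/13 0; -5/13 19/26 0; 0 0 1]
T3·…·T1 = [-12/13 -11/13 0; -5/13 19/26 0; 0 0 1]
T4·…·T1 = [-12/13 -11/13 -3; -5/13 19/26 3; 0 0 1]
T5·…·T1 = [33/65 29/26 21/5; 56/65 -1/13 -3/5; 0 0 1]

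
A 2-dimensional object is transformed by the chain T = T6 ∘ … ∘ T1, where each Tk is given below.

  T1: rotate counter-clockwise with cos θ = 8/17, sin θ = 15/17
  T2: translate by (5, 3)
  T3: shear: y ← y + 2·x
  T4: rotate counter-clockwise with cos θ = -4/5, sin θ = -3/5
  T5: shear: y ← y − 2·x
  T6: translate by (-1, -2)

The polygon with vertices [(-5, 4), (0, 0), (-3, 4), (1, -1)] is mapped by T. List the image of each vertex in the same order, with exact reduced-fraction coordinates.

T1 rotate counter-clockwise with cos θ = 8/17, sin θ = 15/17: (-5, 4) → (-100/17, -43/17); (0, 0) → (0, 0); (-3, 4) → (-84/17, -13/17); (1, -1) → (23/17, 7/17)
T2 translate by (5, 3): (-100/17, -43/17) → (-15/17, 8/17); (0, 0) → (5, 3); (-84/17, -13/17) → (1/17, 38/17); (23/17, 7/17) → (108/17, 58/17)
T3 shear: y ← y + 2·x: (-15/17, 8/17) → (-15/17, -22/17); (5, 3) → (5, 13); (1/17, 38/17) → (1/17, 40/17); (108/17, 58/17) → (108/17, 274/17)
T4 rotate counter-clockwise with cos θ = -4/5, sin θ = -3/5: (-15/17, -22/17) → (-6/85, 133/85); (5, 13) → (19/5, -67/5); (1/17, 40/17) → (116/85, -163/85); (108/17, 274/17) → (78/17, -284/17)
T5 shear: y ← y − 2·x: (-6/85, 133/85) → (-6/85, 29/17); (19/5, -67/5) → (19/5, -21); (116/85, -163/85) → (116/85, -79/17); (78/17, -284/17) → (78/17, -440/17)
T6 translate by (-1, -2): (-6/85, 29/17) → (-91/85, -5/17); (19/5, -21) → (14/5, -23); (116/85, -79/17) → (31/85, -113/17); (78/17, -440/17) → (61/17, -474/17)

image vertices: (-91/85, -5/17), (14/5, -23), (31/85, -113/17), (61/17, -474/17)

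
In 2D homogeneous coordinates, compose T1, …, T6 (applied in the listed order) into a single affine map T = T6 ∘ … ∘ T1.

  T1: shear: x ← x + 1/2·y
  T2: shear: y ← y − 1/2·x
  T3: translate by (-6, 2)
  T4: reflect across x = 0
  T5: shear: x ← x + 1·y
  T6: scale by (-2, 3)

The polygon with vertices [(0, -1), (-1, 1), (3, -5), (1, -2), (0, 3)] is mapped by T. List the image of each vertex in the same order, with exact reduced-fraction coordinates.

T1 shear: x ← x + 1/2·y: (0, -1) → (-1/2, -1); (-1, 1) → (-1/2, 1); (3, -5) → (1/2, -5); (1, -2) → (0, -2); (0, 3) → (3/2, 3)
T2 shear: y ← y − 1/2·x: (-1/2, -1) → (-1/2, -3/4); (-1/2, 1) → (-1/2, 5/4); (1/2, -5) → (1/2, -21/4); (0, -2) → (0, -2); (3/2, 3) → (3/2, 9/4)
T3 translate by (-6, 2): (-1/2, -3/4) → (-13/2, 5/4); (-1/2, 5/4) → (-13/2, 13/4); (1/2, -21/4) → (-11/2, -13/4); (0, -2) → (-6, 0); (3/2, 9/4) → (-9/2, 17/4)
T4 reflect across x = 0: (-13/2, 5/4) → (13/2, 5/4); (-13/2, 13/4) → (13/2, 13/4); (-11/2, -13/4) → (11/2, -13/4); (-6, 0) → (6, 0); (-9/2, 17/4) → (9/2, 17/4)
T5 shear: x ← x + 1·y: (13/2, 5/4) → (31/4, 5/4); (13/2, 13/4) → (39/4, 13/4); (11/2, -13/4) → (9/4, -13/4); (6, 0) → (6, 0); (9/2, 17/4) → (35/4, 17/4)
T6 scale by (-2, 3): (31/4, 5/4) → (-31/2, 15/4); (39/4, 13/4) → (-39/2, 39/4); (9/4, -13/4) → (-9/2, -39/4); (6, 0) → (-12, 0); (35/4, 17/4) → (-35/2, 51/4)

image vertices: (-31/2, 15/4), (-39/2, 39/4), (-9/2, -39/4), (-12, 0), (-35/2, 51/4)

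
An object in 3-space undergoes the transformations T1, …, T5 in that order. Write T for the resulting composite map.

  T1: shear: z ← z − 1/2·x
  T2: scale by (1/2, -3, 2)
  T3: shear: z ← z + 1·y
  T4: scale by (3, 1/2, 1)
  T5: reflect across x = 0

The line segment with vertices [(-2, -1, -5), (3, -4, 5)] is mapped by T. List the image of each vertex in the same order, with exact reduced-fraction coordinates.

image vertices: (3, 3/2, -5), (-9/2, 6, 19)

T1 shear: z ← z − 1/2·x: (-2, -1, -5) → (-2, -1, -4); (3, -4, 5) → (3, -4, 7/2)
T2 scale by (1/2, -3, 2): (-2, -1, -4) → (-1, 3, -8); (3, -4, 7/2) → (3/2, 12, 7)
T3 shear: z ← z + 1·y: (-1, 3, -8) → (-1, 3, -5); (3/2, 12, 7) → (3/2, 12, 19)
T4 scale by (3, 1/2, 1): (-1, 3, -5) → (-3, 3/2, -5); (3/2, 12, 19) → (9/2, 6, 19)
T5 reflect across x = 0: (-3, 3/2, -5) → (3, 3/2, -5); (9/2, 6, 19) → (-9/2, 6, 19)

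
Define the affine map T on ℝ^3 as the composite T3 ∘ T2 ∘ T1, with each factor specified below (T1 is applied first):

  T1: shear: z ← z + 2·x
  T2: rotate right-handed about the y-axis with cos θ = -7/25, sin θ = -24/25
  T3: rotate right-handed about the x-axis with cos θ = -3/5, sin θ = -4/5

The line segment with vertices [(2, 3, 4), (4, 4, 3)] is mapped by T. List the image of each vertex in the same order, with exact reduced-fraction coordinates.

image vertices: (-206/25, -257/125, -276/125), (-292/25, -224/125, -457/125)

T1 shear: z ← z + 2·x: (2, 3, 4) → (2, 3, 8); (4, 4, 3) → (4, 4, 11)
T2 rotate right-handed about the y-axis with cos θ = -7/25, sin θ = -24/25: (2, 3, 8) → (-206/25, 3, -8/25); (4, 4, 11) → (-292/25, 4, 19/25)
T3 rotate right-handed about the x-axis with cos θ = -3/5, sin θ = -4/5: (-206/25, 3, -8/25) → (-206/25, -257/125, -276/125); (-292/25, 4, 19/25) → (-292/25, -224/125, -457/125)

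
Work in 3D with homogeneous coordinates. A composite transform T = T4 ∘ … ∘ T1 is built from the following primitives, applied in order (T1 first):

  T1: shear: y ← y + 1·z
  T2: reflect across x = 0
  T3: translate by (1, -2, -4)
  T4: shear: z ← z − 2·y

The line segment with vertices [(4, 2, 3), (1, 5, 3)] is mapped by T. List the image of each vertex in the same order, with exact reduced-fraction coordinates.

T1 shear: y ← y + 1·z: (4, 2, 3) → (4, 5, 3); (1, 5, 3) → (1, 8, 3)
T2 reflect across x = 0: (4, 5, 3) → (-4, 5, 3); (1, 8, 3) → (-1, 8, 3)
T3 translate by (1, -2, -4): (-4, 5, 3) → (-3, 3, -1); (-1, 8, 3) → (0, 6, -1)
T4 shear: z ← z − 2·y: (-3, 3, -1) → (-3, 3, -7); (0, 6, -1) → (0, 6, -13)

image vertices: (-3, 3, -7), (0, 6, -13)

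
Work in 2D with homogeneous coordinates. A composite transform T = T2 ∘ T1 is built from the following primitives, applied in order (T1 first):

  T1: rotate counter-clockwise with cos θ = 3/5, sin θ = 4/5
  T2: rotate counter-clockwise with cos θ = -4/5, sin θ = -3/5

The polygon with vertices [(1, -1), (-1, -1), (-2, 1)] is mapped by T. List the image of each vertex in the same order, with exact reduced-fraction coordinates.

T1 rotate counter-clockwise with cos θ = 3/5, sin θ = 4/5: (1, -1) → (7/5, 1/5); (-1, -1) → (1/5, -7/5); (-2, 1) → (-2, -1)
T2 rotate counter-clockwise with cos θ = -4/5, sin θ = -3/5: (7/5, 1/5) → (-1, -1); (1/5, -7/5) → (-1, 1); (-2, -1) → (1, 2)

image vertices: (-1, -1), (-1, 1), (1, 2)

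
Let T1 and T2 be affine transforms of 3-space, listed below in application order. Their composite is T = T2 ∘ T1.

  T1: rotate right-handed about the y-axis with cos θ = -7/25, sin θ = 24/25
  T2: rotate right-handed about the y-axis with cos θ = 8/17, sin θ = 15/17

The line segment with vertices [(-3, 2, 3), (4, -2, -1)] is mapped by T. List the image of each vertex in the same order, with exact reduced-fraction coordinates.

T1 rotate right-handed about the y-axis with cos θ = -7/25, sin θ = 24/25: (-3, 2, 3) → (93/25, 2, 51/25); (4, -2, -1) → (-52/25, -2, -89/25)
T2 rotate right-handed about the y-axis with cos θ = 8/17, sin θ = 15/17: (93/25, 2, 51/25) → (1509/425, 2, -987/425); (-52/25, -2, -89/25) → (-103/25, -2, 4/25)

image vertices: (1509/425, 2, -987/425), (-103/25, -2, 4/25)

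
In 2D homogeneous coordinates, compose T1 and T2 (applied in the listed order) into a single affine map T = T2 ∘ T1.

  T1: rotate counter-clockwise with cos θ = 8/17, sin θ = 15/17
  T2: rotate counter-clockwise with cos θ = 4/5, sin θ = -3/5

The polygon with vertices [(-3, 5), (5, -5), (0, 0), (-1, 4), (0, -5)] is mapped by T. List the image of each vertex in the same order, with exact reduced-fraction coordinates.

T1 rotate counter-clockwise with cos θ = 8/17, sin θ = 15/17: (-3, 5) → (-99/17, -5/17); (5, -5) → (115/17, 35/17); (0, 0) → (0, 0); (-1, 4) → (-4, 1); (0, -5) → (75/17, -40/17)
T2 rotate counter-clockwise with cos θ = 4/5, sin θ = -3/5: (-99/17, -5/17) → (-411/85, 277/85); (115/17, 35/17) → (113/17, -41/17); (0, 0) → (0, 0); (-4, 1) → (-13/5, 16/5); (75/17, -40/17) → (36/17, -77/17)

image vertices: (-411/85, 277/85), (113/17, -41/17), (0, 0), (-13/5, 16/5), (36/17, -77/17)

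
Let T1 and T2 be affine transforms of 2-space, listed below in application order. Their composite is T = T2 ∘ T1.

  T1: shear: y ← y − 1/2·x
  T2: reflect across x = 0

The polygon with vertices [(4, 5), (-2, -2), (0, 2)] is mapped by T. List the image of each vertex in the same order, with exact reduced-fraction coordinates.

T1 shear: y ← y − 1/2·x: (4, 5) → (4, 3); (-2, -2) → (-2, -1); (0, 2) → (0, 2)
T2 reflect across x = 0: (4, 3) → (-4, 3); (-2, -1) → (2, -1); (0, 2) → (0, 2)

image vertices: (-4, 3), (2, -1), (0, 2)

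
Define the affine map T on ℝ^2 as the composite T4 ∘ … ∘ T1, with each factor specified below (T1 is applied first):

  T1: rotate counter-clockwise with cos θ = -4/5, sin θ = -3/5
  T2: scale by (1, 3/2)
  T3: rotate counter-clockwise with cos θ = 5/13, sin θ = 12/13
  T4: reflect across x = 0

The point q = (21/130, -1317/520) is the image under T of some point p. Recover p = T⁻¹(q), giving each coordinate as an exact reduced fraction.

p = (9/4, -1)

T1 = [-4/5 3/5 0; -3/5 -4/5 0; 0 0 1]
T2·T1 = [-4/5 3/5 0; -9/10 -6/5 0; 0 0 1]
T3·…·T1 = [34/65 87/65 0; -141/130 6/65 0; 0 0 1]
T4·…·T1 = [-34/65 -87/65 0; -141/130 6/65 0; 0 0 1]
det M = -3/2; M⁻¹ = [-4/65 -58/65 0; -47/65 68/195 0; 0 0 1]
M⁻¹ · (21/130, -1317/520)ᵀ = (9/4, -1)ᵀ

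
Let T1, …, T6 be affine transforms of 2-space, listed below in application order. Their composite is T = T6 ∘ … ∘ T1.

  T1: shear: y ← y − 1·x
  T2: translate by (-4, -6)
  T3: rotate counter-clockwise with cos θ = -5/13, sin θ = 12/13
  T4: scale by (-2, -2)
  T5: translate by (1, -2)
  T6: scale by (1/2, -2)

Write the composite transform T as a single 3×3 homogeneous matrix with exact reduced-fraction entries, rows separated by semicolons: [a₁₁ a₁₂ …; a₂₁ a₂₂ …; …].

T = [-7/13 12/13 -171/26; 68/13 -20/13 -20/13; 0 0 1]

T1 = [1 0 0; -1 1 0; 0 0 1]
T2·T1 = [1 0 -4; -1 1 -6; 0 0 1]
T3·…·T1 = [7/13 -12/13 92/13; 17/13 -5/13 -18/13; 0 0 1]
T4·…·T1 = [-14/13 24/13 -184/13; -34/13 10/13 36/13; 0 0 1]
T5·…·T1 = [-14/13 24/13 -171/13; -34/13 10/13 10/13; 0 0 1]
T6·…·T1 = [-7/13 12/13 -171/26; 68/13 -20/13 -20/13; 0 0 1]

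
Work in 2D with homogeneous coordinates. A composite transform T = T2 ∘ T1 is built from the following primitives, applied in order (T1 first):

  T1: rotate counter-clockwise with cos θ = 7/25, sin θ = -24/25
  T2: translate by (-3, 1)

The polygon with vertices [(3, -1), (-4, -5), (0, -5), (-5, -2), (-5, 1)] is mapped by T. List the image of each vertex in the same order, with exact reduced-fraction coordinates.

image vertices: (-78/25, -54/25), (-223/25, 86/25), (-39/5, -2/5), (-158/25, 131/25), (-86/25, 152/25)

T1 rotate counter-clockwise with cos θ = 7/25, sin θ = -24/25: (3, -1) → (-3/25, -79/25); (-4, -5) → (-148/25, 61/25); (0, -5) → (-24/5, -7/5); (-5, -2) → (-83/25, 106/25); (-5, 1) → (-11/25, 127/25)
T2 translate by (-3, 1): (-3/25, -79/25) → (-78/25, -54/25); (-148/25, 61/25) → (-223/25, 86/25); (-24/5, -7/5) → (-39/5, -2/5); (-83/25, 106/25) → (-158/25, 131/25); (-11/25, 127/25) → (-86/25, 152/25)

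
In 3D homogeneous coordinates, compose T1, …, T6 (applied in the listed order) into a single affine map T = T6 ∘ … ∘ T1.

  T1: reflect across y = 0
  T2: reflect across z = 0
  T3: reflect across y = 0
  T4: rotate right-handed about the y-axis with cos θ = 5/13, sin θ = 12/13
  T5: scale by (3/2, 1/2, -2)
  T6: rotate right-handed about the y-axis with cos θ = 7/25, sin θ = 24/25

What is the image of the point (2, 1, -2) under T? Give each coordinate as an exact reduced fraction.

T(p) = (1029/325, 1/2, -1028/325)

T1 reflect across y = 0: (2, 1, -2) → (2, -1, -2)
T2 reflect across z = 0: (2, -1, -2) → (2, -1, 2)
T3 reflect across y = 0: (2, -1, 2) → (2, 1, 2)
T4 rotate right-handed about the y-axis with cos θ = 5/13, sin θ = 12/13: (2, 1, 2) → (34/13, 1, -14/13)
T5 scale by (3/2, 1/2, -2): (34/13, 1, -14/13) → (51/13, 1/2, 28/13)
T6 rotate right-handed about the y-axis with cos θ = 7/25, sin θ = 24/25: (51/13, 1/2, 28/13) → (1029/325, 1/2, -1028/325)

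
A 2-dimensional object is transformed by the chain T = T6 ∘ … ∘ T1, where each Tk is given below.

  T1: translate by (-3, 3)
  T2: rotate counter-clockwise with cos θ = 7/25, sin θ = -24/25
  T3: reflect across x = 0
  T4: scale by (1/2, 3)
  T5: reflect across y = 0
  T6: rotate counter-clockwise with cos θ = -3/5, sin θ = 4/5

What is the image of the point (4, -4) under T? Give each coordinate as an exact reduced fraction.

T1 translate by (-3, 3): (4, -4) → (1, -1)
T2 rotate counter-clockwise with cos θ = 7/25, sin θ = -24/25: (1, -1) → (-17/25, -31/25)
T3 reflect across x = 0: (-17/25, -31/25) → (17/25, -31/25)
T4 scale by (1/2, 3): (17/25, -31/25) → (17/50, -93/25)
T5 reflect across y = 0: (17/50, -93/25) → (17/50, 93/25)
T6 rotate counter-clockwise with cos θ = -3/5, sin θ = 4/5: (17/50, 93/25) → (-159/50, -49/25)

T(p) = (-159/50, -49/25)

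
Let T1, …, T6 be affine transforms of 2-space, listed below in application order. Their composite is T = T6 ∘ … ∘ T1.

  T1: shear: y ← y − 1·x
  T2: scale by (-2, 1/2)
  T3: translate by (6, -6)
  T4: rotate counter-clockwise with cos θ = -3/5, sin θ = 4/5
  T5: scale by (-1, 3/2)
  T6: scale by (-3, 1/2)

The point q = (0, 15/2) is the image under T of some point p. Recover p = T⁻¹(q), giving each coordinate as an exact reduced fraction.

p = (-1, -1)

T1 = [1 0 0; -1 1 0; 0 0 1]
T2·T1 = [-2 0 0; -1/2 1/2 0; 0 0 1]
T3·…·T1 = [-2 0 6; -1/2 1/2 -6; 0 0 1]
T4·…·T1 = [8/5 -2/5 6/5; -13/10 -3/10 42/5; 0 0 1]
T5·…·T1 = [-8/5 2/5 -6/5; -39/20 -9/20 63/5; 0 0 1]
T6·…·T1 = [24/5 -6/5 18/5; -39/40 -9/40 63/10; 0 0 1]
det M = -9/4; M⁻¹ = [1/10 -8/15 3; -13/30 -32/15 15; 0 0 1]
M⁻¹ · (0, 15/2)ᵀ = (-1, -1)ᵀ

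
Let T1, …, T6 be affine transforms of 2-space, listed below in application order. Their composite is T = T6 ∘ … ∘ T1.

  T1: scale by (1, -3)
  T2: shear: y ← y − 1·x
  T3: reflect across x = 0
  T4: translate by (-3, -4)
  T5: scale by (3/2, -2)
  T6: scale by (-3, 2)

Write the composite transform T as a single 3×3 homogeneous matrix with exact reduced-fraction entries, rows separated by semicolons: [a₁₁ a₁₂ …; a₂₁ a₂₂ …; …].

T = [9/2 0 27/2; 4 12 16; 0 0 1]

T1 = [1 0 0; 0 -3 0; 0 0 1]
T2·T1 = [1 0 0; -1 -3 0; 0 0 1]
T3·…·T1 = [-1 0 0; -1 -3 0; 0 0 1]
T4·…·T1 = [-1 0 -3; -1 -3 -4; 0 0 1]
T5·…·T1 = [-3/2 0 -9/2; 2 6 8; 0 0 1]
T6·…·T1 = [9/2 0 27/2; 4 12 16; 0 0 1]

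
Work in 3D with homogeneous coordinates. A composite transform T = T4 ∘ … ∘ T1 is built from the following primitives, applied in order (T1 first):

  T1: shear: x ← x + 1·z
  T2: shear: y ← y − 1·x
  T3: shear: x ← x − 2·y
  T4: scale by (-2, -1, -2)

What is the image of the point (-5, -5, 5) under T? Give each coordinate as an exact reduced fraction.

T(p) = (-20, 5, -10)

T1 shear: x ← x + 1·z: (-5, -5, 5) → (0, -5, 5)
T2 shear: y ← y − 1·x: (0, -5, 5) → (0, -5, 5)
T3 shear: x ← x − 2·y: (0, -5, 5) → (10, -5, 5)
T4 scale by (-2, -1, -2): (10, -5, 5) → (-20, 5, -10)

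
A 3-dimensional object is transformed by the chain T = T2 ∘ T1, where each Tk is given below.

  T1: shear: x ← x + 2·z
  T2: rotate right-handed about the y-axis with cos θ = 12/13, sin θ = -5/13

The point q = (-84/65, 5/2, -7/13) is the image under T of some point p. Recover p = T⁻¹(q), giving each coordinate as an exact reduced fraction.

p = (-7/5, 5/2, 0)

T1 = [1 0 2 0; 0 1 0 0; 0 0 1 0; 0 0 0 1]
T2·T1 = [12/13 0 19/13 0; 0 1 0 0; 5/13 0 22/13 0; 0 0 0 1]
det M = 1; M⁻¹ = [22/13 0 -19/13 0; 0 1 0 0; -5/13 0 12/13 0; 0 0 0 1]
M⁻¹ · (-84/65, 5/2, -7/13)ᵀ = (-7/5, 5/2, 0)ᵀ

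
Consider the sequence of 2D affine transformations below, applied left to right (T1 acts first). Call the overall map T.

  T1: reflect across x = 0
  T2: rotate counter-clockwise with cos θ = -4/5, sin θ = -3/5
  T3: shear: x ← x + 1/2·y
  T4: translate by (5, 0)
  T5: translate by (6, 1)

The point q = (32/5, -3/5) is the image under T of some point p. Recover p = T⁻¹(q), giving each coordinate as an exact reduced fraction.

p = (-4, -1)

T1 = [-1 0 0; 0 1 0; 0 0 1]
T2·T1 = [4/5 3/5 0; 3/5 -4/5 0; 0 0 1]
T3·…·T1 = [11/10 1/5 0; 3/5 -4/5 0; 0 0 1]
T4·…·T1 = [11/10 1/5 5; 3/5 -4/5 0; 0 0 1]
T5·…·T1 = [11/10 1/5 11; 3/5 -4/5 1; 0 0 1]
det M = -1; M⁻¹ = [4/5 1/5 -9; 3/5 -11/10 -11/2; 0 0 1]
M⁻¹ · (32/5, -3/5)ᵀ = (-4, -1)ᵀ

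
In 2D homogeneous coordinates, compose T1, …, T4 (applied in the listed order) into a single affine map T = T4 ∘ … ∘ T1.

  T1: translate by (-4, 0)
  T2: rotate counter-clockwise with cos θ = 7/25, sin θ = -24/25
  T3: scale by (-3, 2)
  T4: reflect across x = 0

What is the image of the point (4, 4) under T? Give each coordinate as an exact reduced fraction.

T1 translate by (-4, 0): (4, 4) → (0, 4)
T2 rotate counter-clockwise with cos θ = 7/25, sin θ = -24/25: (0, 4) → (96/25, 28/25)
T3 scale by (-3, 2): (96/25, 28/25) → (-288/25, 56/25)
T4 reflect across x = 0: (-288/25, 56/25) → (288/25, 56/25)

T(p) = (288/25, 56/25)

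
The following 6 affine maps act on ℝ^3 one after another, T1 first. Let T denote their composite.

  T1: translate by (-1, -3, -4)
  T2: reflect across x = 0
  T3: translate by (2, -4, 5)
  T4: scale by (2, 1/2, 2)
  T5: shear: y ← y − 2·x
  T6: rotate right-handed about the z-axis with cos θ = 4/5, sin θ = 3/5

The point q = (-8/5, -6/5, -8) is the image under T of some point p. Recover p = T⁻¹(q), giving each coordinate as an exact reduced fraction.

p = (4, -1, -5)

T1 = [1 0 0 -1; 0 1 0 -3; 0 0 1 -4; 0 0 0 1]
T2·T1 = [-1 0 0 1; 0 1 0 -3; 0 0 1 -4; 0 0 0 1]
T3·…·T1 = [-1 0 0 3; 0 1 0 -7; 0 0 1 1; 0 0 0 1]
T4·…·T1 = [-2 0 0 6; 0 1/2 0 -7/2; 0 0 2 2; 0 0 0 1]
T5·…·T1 = [-2 0 0 6; 4 1/2 0 -31/2; 0 0 2 2; 0 0 0 1]
T6·…·T1 = [-4 -3/10 0 141/10; 2 2/5 0 -44/5; 0 0 2 2; 0 0 0 1]
det M = -2; M⁻¹ = [-2/5 -3/10 0 3; 2 4 0 7; 0 0 1/2 -1; 0 0 0 1]
M⁻¹ · (-8/5, -6/5, -8)ᵀ = (4, -1, -5)ᵀ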